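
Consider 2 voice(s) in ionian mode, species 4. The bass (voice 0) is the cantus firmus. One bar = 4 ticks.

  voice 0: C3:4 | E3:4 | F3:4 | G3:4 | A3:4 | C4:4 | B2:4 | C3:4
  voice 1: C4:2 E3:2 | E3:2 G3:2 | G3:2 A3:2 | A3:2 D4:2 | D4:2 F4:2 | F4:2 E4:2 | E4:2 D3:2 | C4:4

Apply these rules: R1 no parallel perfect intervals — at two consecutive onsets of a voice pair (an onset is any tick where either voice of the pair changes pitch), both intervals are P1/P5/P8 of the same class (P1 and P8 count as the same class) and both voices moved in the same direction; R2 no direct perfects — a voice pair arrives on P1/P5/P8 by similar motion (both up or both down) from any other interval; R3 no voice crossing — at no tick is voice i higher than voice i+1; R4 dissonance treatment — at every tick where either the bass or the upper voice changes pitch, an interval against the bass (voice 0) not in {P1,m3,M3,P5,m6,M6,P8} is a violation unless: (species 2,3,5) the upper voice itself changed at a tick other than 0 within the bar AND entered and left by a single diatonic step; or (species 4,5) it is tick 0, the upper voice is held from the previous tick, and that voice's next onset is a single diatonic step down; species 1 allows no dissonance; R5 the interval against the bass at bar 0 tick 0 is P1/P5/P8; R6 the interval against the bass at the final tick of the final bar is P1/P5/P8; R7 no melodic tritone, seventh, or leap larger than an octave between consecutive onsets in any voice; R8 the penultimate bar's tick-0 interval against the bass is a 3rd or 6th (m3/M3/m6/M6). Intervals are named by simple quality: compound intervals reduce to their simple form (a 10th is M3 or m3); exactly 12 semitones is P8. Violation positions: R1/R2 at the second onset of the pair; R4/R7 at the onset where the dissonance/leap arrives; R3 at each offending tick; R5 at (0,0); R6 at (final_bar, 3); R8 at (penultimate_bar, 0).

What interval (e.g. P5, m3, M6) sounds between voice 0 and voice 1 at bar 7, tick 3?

P8

voice 0=C3 voice 1=C4 -> P8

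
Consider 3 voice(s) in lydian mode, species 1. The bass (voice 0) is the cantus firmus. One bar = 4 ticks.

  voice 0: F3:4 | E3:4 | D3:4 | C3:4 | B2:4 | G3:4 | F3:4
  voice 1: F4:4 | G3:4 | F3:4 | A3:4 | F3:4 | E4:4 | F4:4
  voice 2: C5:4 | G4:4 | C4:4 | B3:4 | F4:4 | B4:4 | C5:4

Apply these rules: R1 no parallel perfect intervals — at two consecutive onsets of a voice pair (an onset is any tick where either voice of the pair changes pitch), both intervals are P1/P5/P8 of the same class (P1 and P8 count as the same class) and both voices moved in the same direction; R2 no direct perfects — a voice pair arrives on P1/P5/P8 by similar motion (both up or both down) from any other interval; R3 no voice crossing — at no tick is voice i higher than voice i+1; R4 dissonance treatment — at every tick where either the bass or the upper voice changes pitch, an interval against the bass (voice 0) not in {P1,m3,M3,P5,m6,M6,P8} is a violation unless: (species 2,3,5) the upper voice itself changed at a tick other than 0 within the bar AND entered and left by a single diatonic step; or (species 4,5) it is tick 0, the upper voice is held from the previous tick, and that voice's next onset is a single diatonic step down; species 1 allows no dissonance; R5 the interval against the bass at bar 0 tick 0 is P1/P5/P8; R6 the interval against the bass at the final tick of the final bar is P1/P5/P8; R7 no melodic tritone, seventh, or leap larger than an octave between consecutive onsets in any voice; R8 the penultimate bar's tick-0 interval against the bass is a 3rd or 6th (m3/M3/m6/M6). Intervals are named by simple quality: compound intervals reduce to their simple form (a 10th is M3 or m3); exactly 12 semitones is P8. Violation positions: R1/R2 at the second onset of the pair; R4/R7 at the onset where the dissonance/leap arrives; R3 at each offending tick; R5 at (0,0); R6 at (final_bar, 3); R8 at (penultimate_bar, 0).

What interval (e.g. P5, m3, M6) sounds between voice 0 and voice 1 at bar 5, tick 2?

voice 0=G3 voice 1=E4 -> M6

M6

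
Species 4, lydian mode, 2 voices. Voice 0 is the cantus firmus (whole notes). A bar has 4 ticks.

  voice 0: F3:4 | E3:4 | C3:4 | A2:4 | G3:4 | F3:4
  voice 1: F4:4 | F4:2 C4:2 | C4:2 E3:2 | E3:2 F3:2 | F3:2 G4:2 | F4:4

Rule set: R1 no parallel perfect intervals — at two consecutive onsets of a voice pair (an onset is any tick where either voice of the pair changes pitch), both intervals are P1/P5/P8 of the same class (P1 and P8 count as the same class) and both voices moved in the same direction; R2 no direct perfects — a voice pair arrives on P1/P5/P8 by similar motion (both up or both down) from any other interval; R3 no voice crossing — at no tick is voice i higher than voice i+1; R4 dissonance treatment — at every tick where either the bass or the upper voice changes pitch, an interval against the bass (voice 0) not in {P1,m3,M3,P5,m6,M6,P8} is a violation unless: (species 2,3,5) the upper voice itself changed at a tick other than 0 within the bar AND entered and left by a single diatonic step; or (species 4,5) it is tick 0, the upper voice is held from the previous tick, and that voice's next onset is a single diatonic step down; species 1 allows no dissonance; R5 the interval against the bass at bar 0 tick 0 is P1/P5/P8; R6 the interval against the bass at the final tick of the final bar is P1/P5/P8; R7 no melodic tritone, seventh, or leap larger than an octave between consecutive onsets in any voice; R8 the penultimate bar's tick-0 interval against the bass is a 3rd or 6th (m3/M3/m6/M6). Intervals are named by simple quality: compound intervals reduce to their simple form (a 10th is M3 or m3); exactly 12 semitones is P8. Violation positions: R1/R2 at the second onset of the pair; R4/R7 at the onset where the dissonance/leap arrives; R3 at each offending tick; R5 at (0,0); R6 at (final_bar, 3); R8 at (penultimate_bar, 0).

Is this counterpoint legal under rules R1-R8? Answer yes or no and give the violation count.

No (8 violations)

bar 0: v0=F3 v1=F4 (P8)
bar 1: v0=E3 v1=F4 (m2)
bar 2: v0=C3 v1=C4 (P8)
bar 3: v0=A2 v1=E3 (P5)
bar 4: v0=G3 v1=F3 (M2)
bar 5: v0=F3 v1=F4 (P8)
  R4 @ bar1.0: E3/F4 m2 untreated
  R3 @ bar4.0: G3 above F3
  R4 @ bar4.0: G3/F3 M2 untreated
  R7 @ bar4.0: A2->G3 leap 10st
  R8 @ bar4.0: penult M2 not 3rd/6th
  R3 @ bar4.1: G3 above F3
  R7 @ bar4.2: F3->G4 leap 14st
  R1 @ bar5.0: G3/G4 P8 -> F3/F4 P8 similar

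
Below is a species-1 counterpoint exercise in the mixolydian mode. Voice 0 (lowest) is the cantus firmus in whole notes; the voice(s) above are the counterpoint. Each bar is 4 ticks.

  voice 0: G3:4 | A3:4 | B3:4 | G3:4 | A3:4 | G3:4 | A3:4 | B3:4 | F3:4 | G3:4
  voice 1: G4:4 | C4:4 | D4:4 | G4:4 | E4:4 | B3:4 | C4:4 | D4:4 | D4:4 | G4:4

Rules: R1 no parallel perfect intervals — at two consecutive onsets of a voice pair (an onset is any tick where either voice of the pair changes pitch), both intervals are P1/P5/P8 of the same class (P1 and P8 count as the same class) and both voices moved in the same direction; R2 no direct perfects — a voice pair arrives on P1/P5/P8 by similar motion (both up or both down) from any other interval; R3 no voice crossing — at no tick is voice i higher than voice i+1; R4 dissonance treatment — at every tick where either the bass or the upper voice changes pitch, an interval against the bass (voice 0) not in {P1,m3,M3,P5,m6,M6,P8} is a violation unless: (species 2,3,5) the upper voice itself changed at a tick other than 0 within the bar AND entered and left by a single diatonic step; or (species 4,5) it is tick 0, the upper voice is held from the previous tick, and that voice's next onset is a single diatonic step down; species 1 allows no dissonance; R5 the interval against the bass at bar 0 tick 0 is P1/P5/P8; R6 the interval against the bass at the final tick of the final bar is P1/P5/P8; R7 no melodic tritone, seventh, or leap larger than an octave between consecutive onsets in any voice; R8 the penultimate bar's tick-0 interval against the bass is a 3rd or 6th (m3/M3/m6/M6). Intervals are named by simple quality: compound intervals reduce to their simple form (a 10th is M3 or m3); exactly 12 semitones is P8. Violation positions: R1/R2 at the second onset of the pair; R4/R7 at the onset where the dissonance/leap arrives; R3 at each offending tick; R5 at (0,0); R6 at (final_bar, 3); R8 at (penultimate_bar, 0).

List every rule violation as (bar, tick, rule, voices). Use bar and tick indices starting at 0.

bar 0: v0=G3 v1=G4 downbeat P8
bar 1: v0=A3 v1=C4 downbeat m3
bar 2: v0=B3 v1=D4 downbeat m3
bar 3: v0=G3 v1=G4 downbeat P8
bar 4: v0=A3 v1=E4 downbeat P5
bar 5: v0=G3 v1=B3 downbeat M3
bar 6: v0=A3 v1=C4 downbeat m3
bar 7: v0=B3 v1=D4 downbeat m3
bar 8: v0=F3 v1=D4 downbeat M6
bar 9: v0=G3 v1=G4 downbeat P8
  -> R7 @ bar 8 tick 0 v(0,): B3->F3 leap 6st
  -> R2 @ bar 9 tick 0 v(0, 1): F3/D4 M6 -> G3/G4 P8 similar

(8, 0, R7, (0,))
(9, 0, R2, (0, 1))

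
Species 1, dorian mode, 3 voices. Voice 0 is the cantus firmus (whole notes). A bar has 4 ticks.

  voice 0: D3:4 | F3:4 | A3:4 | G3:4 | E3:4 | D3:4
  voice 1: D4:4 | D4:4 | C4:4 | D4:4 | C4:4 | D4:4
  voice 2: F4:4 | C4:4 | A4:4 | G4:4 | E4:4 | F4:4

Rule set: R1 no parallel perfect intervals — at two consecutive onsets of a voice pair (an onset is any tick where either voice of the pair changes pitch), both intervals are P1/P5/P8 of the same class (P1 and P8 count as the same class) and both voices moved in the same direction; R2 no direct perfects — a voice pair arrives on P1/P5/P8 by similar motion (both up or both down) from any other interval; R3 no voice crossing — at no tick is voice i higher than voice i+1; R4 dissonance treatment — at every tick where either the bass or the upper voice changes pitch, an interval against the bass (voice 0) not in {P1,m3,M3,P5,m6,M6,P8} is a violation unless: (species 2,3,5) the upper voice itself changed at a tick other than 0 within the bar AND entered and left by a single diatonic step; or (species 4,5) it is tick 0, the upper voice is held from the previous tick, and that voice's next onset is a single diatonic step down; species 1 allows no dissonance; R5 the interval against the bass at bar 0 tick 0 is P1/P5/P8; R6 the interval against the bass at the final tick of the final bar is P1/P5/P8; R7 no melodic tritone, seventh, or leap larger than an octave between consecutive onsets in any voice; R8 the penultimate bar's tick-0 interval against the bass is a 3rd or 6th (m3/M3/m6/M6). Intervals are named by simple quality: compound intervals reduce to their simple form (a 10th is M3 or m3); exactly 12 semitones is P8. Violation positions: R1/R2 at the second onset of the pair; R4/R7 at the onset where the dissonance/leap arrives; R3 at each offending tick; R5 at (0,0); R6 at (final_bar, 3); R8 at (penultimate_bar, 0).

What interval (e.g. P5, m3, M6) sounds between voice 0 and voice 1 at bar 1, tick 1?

M6

voice 0=F3 voice 1=D4 -> M6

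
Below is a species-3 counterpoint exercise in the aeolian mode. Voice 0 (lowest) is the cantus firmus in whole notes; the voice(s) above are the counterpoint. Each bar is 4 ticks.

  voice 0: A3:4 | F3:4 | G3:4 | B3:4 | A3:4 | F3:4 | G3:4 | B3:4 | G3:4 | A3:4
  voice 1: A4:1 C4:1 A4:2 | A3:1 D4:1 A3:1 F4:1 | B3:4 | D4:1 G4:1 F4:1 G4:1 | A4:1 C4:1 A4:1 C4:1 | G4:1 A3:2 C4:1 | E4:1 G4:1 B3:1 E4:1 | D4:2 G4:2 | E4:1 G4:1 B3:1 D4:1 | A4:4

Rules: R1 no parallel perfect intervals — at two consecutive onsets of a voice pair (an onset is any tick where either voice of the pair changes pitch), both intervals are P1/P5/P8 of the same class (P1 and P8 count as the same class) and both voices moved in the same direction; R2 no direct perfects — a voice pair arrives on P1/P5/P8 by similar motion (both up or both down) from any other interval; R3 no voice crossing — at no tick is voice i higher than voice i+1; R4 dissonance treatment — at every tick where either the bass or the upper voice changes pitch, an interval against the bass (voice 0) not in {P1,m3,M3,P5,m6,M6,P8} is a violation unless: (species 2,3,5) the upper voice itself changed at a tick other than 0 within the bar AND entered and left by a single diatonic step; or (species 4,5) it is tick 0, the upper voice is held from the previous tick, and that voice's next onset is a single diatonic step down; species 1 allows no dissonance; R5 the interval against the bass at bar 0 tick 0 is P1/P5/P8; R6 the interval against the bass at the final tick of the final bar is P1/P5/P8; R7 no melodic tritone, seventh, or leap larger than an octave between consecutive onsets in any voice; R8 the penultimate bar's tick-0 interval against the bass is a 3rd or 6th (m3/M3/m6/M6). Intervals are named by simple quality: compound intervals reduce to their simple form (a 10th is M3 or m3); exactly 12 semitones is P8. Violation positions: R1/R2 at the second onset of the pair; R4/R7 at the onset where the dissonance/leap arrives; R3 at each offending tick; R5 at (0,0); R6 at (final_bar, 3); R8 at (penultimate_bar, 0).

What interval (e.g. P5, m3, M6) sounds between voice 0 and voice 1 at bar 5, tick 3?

P5

voice 0=F3 voice 1=C4 -> P5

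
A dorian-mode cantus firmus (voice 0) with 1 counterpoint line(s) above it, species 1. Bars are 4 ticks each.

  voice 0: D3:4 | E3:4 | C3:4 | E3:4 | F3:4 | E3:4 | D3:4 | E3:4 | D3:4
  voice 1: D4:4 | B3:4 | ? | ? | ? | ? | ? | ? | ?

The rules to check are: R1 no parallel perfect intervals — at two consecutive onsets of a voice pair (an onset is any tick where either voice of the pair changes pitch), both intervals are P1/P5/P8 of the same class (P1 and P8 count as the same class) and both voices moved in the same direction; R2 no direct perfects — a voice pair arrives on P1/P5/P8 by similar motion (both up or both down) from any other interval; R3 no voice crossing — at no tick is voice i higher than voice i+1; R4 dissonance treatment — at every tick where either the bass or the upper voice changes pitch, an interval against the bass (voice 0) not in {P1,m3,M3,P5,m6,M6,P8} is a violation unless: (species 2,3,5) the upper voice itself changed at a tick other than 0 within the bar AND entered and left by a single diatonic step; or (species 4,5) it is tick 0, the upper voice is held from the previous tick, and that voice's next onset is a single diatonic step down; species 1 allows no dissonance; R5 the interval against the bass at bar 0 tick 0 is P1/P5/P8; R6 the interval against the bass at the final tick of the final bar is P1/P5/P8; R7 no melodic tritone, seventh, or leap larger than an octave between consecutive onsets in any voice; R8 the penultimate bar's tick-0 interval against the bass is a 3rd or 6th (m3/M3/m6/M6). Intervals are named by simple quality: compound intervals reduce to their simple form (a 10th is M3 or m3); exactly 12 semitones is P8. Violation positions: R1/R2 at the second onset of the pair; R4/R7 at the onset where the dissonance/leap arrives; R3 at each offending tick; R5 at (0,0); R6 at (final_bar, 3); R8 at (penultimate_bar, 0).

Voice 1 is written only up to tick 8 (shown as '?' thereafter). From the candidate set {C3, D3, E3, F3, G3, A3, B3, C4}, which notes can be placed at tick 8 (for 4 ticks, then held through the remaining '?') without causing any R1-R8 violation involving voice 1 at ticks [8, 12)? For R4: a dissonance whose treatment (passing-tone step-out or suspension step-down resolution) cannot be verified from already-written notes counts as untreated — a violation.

C3: violates R2,R7
D3: violates R4
E3: legal
F3: violates R4,R7
G3: violates R1
A3: legal
B3: violates R4
C4: legal

{A3, C4, E3}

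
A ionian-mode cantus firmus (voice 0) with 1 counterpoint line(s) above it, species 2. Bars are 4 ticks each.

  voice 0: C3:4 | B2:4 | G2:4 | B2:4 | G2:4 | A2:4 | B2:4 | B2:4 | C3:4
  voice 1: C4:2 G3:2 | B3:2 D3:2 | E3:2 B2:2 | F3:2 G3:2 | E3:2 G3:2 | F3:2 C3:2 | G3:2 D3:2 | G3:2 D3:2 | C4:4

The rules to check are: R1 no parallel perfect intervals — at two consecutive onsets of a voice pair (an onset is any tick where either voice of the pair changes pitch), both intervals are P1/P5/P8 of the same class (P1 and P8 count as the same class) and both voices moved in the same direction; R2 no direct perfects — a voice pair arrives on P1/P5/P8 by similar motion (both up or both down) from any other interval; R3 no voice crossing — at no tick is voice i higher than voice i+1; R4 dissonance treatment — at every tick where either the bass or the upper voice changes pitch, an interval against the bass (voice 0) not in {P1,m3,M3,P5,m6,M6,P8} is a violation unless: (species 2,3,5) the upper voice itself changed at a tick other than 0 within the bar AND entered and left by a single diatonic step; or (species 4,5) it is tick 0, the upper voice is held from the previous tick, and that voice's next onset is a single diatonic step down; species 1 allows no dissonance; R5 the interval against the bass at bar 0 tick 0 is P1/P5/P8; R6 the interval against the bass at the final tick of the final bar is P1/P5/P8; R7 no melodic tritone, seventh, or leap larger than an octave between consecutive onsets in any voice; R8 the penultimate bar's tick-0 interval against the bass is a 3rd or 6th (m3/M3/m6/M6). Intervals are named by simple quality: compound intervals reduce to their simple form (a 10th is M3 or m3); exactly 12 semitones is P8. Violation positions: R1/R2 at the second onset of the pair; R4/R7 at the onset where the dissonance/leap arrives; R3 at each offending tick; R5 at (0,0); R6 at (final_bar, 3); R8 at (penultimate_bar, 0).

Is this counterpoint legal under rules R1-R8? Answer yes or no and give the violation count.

No (4 violations)

bar 0: v0=C3 v1=C4 (P8)
bar 1: v0=B2 v1=B3 (P8)
bar 2: v0=G2 v1=E3 (M6)
bar 3: v0=B2 v1=F3 (TT)
bar 4: v0=G2 v1=E3 (M6)
bar 5: v0=A2 v1=F3 (m6)
bar 6: v0=B2 v1=G3 (m6)
bar 7: v0=B2 v1=G3 (m6)
bar 8: v0=C3 v1=C4 (P8)
  R4 @ bar3.0: B2/F3 TT untreated
  R7 @ bar3.0: B2->F3 leap 6st
  R2 @ bar8.0: B2/D3 m3 -> C3/C4 P8 similar
  R7 @ bar8.0: D3->C4 leap 10st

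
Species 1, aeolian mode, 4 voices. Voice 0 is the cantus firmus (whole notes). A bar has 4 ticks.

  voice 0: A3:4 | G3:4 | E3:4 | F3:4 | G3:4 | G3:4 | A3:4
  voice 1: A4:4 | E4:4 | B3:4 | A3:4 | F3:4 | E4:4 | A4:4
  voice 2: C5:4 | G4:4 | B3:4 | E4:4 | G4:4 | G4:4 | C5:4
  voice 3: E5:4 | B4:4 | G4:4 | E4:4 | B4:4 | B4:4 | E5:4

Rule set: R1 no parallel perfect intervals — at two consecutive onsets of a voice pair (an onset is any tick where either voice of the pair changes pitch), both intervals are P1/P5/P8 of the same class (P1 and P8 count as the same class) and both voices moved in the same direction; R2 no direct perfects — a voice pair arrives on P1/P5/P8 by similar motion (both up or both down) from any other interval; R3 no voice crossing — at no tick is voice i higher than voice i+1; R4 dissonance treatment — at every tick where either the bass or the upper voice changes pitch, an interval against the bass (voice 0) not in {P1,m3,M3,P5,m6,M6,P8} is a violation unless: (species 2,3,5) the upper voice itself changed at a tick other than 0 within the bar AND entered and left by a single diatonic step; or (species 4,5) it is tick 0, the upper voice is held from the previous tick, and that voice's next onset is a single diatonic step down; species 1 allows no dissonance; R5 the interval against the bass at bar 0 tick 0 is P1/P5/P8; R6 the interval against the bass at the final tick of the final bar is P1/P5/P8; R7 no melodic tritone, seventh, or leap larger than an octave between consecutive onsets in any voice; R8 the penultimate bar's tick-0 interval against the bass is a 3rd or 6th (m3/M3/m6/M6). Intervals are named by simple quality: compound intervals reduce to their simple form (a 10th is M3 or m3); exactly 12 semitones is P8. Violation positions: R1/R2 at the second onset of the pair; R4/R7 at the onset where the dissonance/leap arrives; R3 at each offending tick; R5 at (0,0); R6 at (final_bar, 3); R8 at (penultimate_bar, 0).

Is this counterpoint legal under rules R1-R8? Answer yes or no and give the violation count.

No (21 violations)

bar 0: v0=A3 v1=A4 v2=C5 v3=E5 (P5)
bar 1: v0=G3 v1=E4 v2=G4 v3=B4 (M3)
bar 2: v0=E3 v1=B3 v2=B3 v3=G4 (m3)
bar 3: v0=F3 v1=A3 v2=E4 v3=E4 (M7)
bar 4: v0=G3 v1=F3 v2=G4 v3=B4 (M3)
bar 5: v0=G3 v1=E4 v2=G4 v3=B4 (M3)
bar 6: v0=A3 v1=A4 v2=C5 v3=E5 (P5)
  R5 @ bar0.0: opens on m3
  R1 @ bar1.0: A4/E5 P5 -> E4/B4 P5 similar
  R2 @ bar1.0: A3/C5 m3 -> G3/G4 P8 similar
  R2 @ bar2.0: G3/E4 M6 -> E3/B3 P5 similar
  R2 @ bar2.0: G3/G4 P8 -> E3/B3 P5 similar
  R2 @ bar2.0: E4/G4 m3 -> B3/B3 P1 similar
  R2 @ bar3.0: B3/G4 m6 -> A3/E4 P5 similar
  R4 @ bar3.0: F3/E4 M7 untreated
  R4 @ bar3.0: F3/E4 M7 untreated
  R2 @ bar4.0: F3/E4 M7 -> G3/G4 P8 similar
  R3 @ bar4.0: G3 above F3
  R4 @ bar4.0: G3/F3 M2 untreated
  R3 @ bar4.1: G3 above F3
  R3 @ bar4.2: G3 above F3
  R3 @ bar4.3: G3 above F3
  R7 @ bar5.0: F3->E4 leap 11st
  R8 @ bar5.0: penult P8 not 3rd/6th
  R1 @ bar6.0: E4/B4 P5 -> A4/E5 P5 similar
  R2 @ bar6.0: G3/E4 M6 -> A3/A4 P8 similar
  R2 @ bar6.0: G3/B4 M3 -> A3/E5 P5 similar
  R6 @ bar6.3: closes on m3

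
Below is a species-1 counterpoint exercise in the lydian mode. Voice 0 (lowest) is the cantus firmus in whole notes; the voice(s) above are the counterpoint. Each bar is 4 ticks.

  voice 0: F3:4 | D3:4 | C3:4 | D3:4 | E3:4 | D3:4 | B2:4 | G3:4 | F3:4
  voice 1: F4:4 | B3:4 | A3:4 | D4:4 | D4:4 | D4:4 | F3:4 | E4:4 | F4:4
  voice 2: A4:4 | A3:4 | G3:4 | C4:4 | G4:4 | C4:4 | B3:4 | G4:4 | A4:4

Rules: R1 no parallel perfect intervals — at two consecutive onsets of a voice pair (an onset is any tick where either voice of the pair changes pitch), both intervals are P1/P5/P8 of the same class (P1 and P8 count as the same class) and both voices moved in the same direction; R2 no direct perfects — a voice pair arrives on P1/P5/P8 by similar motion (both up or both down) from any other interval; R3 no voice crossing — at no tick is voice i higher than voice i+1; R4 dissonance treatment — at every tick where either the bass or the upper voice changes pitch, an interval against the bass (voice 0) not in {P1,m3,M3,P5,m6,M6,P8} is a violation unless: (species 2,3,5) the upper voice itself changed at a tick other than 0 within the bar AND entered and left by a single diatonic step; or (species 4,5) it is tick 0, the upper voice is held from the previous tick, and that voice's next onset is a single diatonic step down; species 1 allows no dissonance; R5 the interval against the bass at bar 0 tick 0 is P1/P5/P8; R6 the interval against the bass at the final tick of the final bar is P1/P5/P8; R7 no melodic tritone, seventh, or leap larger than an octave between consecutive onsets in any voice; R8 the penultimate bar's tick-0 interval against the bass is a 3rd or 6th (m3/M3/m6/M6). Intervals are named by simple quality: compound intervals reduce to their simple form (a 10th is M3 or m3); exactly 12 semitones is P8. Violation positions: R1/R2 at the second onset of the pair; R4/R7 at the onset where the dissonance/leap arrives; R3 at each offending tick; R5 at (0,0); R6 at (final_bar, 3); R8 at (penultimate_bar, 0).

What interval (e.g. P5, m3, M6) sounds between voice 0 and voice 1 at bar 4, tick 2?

voice 0=E3 voice 1=D4 -> m7

m7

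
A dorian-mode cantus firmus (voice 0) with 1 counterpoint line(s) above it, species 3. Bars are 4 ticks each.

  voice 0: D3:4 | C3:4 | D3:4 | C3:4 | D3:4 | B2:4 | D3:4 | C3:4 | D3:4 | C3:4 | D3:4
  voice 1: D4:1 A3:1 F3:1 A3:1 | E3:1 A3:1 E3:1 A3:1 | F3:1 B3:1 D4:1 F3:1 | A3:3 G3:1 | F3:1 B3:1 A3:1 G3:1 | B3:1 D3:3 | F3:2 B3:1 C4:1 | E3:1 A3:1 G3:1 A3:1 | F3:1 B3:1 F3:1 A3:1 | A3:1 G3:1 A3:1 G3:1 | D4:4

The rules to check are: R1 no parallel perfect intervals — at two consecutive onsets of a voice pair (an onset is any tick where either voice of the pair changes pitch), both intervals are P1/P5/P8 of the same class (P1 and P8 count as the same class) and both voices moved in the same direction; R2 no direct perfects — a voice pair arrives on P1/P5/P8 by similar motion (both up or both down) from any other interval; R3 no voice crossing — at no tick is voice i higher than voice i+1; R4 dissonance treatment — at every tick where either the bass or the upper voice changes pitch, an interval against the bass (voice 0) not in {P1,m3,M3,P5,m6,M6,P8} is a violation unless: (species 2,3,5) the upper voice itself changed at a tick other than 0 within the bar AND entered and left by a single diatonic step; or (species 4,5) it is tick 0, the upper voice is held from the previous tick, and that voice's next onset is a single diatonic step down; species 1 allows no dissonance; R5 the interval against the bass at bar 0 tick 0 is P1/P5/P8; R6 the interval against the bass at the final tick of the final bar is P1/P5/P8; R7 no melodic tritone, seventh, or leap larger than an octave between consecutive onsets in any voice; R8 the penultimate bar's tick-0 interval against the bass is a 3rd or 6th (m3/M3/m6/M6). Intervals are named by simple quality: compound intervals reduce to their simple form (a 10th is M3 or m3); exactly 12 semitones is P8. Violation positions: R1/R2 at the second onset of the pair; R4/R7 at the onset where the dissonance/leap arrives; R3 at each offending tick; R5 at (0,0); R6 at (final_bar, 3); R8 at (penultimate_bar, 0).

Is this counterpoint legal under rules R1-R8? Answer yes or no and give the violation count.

No (8 violations)

bar 0: v0=D3 v1=D4 (P8)
bar 1: v0=C3 v1=E3 (M3)
bar 2: v0=D3 v1=F3 (m3)
bar 3: v0=C3 v1=A3 (M6)
bar 4: v0=D3 v1=F3 (m3)
bar 5: v0=B2 v1=B3 (P8)
bar 6: v0=D3 v1=F3 (m3)
bar 7: v0=C3 v1=E3 (M3)
bar 8: v0=D3 v1=F3 (m3)
bar 9: v0=C3 v1=A3 (M6)
bar 10: v0=D3 v1=D4 (P8)
  R7 @ bar2.1: F3->B3 leap 6st
  R7 @ bar4.1: F3->B3 leap 6st
  R4 @ bar4.3: D3/G3 P4 untreated
  R7 @ bar6.2: F3->B3 leap 6st
  R4 @ bar6.3: D3/C4 m7 untreated
  R7 @ bar8.1: F3->B3 leap 6st
  R7 @ bar8.2: B3->F3 leap 6st
  R2 @ bar10.0: C3/G3 P5 -> D3/D4 P8 similar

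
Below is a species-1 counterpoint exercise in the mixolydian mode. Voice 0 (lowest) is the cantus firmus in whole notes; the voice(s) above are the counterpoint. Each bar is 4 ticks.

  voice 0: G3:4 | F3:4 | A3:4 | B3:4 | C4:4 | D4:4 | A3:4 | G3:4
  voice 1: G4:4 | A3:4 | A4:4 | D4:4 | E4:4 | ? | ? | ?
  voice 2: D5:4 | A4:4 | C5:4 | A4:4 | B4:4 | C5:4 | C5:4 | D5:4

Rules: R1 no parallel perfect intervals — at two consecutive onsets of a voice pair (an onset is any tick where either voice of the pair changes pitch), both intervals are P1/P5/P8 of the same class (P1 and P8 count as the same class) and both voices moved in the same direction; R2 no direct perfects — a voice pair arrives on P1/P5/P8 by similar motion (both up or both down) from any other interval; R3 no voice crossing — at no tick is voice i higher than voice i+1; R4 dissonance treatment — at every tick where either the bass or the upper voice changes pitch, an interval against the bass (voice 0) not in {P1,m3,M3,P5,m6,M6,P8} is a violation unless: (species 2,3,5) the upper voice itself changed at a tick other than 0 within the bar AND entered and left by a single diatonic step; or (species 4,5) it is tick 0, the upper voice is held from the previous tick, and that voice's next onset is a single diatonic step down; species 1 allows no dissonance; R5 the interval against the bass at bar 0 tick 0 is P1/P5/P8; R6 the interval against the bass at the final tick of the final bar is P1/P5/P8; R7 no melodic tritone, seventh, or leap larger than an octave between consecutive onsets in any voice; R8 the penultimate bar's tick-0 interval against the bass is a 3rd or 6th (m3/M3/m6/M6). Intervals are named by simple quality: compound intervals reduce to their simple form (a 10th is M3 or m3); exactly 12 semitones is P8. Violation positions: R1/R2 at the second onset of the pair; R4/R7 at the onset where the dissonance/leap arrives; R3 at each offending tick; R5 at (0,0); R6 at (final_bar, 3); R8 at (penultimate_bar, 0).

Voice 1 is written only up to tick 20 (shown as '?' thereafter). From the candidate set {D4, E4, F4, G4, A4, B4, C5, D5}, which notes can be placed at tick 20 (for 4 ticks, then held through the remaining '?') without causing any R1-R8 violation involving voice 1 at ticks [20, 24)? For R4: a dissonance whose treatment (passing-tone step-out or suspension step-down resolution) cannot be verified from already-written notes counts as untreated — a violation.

D4: legal
E4: violates R4
F4: violates R1
G4: violates R4
A4: violates R2
B4: legal
C5: violates R2,R4
D5: violates R2,R3,R7

{B4, D4}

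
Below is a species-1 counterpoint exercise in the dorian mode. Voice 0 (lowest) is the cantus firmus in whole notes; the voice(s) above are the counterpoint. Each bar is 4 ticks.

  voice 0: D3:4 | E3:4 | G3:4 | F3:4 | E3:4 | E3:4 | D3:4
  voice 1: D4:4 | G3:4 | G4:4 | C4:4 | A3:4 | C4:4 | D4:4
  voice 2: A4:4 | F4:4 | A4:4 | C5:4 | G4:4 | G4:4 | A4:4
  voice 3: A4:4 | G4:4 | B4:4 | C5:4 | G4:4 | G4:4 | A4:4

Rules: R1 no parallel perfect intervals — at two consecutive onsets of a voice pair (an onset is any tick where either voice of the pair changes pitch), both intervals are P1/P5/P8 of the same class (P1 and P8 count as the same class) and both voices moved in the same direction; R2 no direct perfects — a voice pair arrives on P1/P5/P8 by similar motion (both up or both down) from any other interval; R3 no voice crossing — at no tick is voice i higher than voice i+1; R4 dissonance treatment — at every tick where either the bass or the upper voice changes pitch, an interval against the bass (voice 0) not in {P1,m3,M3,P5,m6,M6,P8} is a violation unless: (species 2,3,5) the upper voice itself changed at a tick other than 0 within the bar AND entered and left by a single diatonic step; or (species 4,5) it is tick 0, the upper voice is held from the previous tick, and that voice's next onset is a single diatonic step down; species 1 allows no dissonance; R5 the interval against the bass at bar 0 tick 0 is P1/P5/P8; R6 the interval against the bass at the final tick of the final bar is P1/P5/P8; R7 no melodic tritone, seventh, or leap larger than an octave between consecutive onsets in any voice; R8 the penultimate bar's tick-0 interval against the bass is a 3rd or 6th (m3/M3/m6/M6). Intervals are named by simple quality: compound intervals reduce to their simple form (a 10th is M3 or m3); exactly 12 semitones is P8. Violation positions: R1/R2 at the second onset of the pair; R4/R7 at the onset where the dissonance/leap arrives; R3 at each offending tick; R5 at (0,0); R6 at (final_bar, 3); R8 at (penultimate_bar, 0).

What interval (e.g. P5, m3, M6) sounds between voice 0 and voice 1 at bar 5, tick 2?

m6

voice 0=E3 voice 1=C4 -> m6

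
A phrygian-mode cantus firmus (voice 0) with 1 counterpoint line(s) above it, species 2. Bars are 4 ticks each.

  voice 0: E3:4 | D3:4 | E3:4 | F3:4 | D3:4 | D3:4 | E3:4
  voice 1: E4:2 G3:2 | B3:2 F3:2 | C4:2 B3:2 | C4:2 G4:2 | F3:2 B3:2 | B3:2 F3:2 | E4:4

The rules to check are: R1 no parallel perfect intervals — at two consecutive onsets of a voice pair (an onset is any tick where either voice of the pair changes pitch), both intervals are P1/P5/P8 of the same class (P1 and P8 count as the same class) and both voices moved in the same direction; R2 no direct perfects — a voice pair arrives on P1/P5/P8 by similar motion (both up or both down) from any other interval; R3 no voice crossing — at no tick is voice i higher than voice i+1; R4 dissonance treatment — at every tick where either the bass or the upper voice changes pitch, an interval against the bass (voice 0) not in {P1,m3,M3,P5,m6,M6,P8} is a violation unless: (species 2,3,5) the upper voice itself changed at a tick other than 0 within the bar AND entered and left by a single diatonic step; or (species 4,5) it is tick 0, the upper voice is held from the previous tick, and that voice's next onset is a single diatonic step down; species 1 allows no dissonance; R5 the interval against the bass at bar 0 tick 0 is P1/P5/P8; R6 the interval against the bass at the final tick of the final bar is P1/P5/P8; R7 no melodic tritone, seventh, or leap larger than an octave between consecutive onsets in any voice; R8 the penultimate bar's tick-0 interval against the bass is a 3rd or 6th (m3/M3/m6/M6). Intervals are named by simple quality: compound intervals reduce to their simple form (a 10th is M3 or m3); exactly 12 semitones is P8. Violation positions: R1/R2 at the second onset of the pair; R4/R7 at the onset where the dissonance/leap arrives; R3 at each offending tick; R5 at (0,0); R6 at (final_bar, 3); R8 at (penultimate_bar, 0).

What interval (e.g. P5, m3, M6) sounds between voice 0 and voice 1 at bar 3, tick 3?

M2

voice 0=F3 voice 1=G4 -> M2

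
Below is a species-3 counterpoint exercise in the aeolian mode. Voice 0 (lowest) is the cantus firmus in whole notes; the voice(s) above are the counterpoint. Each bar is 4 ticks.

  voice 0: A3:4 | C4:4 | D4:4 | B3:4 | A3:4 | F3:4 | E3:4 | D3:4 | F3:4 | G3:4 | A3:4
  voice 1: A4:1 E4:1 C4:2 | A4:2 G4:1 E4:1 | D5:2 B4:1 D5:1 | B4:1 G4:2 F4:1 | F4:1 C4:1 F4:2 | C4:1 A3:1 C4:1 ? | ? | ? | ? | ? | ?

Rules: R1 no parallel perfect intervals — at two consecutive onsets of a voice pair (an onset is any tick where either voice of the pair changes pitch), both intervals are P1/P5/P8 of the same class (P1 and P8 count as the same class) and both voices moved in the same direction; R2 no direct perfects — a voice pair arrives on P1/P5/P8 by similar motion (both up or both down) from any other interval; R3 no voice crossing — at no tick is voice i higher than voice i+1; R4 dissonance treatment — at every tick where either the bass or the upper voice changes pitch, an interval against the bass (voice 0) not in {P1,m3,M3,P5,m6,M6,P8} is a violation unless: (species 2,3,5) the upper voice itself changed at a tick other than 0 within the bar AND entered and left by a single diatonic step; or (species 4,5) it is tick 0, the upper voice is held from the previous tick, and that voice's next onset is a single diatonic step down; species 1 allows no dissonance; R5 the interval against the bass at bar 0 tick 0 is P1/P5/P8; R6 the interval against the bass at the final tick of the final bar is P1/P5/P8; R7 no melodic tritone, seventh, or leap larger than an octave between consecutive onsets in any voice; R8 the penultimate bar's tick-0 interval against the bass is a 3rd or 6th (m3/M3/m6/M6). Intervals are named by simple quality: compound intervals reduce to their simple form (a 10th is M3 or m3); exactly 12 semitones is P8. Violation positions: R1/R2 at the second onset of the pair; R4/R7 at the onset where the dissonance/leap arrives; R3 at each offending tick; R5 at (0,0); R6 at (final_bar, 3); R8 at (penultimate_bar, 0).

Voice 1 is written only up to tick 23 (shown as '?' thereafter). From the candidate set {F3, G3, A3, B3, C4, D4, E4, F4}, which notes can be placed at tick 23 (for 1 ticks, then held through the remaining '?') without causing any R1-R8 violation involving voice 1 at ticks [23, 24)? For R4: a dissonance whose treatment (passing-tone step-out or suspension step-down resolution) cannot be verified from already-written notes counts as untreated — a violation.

{A3, C4, D4, F3, F4}

F3: legal
G3: violates R4
A3: legal
B3: violates R4
C4: legal
D4: legal
E4: violates R4
F4: legal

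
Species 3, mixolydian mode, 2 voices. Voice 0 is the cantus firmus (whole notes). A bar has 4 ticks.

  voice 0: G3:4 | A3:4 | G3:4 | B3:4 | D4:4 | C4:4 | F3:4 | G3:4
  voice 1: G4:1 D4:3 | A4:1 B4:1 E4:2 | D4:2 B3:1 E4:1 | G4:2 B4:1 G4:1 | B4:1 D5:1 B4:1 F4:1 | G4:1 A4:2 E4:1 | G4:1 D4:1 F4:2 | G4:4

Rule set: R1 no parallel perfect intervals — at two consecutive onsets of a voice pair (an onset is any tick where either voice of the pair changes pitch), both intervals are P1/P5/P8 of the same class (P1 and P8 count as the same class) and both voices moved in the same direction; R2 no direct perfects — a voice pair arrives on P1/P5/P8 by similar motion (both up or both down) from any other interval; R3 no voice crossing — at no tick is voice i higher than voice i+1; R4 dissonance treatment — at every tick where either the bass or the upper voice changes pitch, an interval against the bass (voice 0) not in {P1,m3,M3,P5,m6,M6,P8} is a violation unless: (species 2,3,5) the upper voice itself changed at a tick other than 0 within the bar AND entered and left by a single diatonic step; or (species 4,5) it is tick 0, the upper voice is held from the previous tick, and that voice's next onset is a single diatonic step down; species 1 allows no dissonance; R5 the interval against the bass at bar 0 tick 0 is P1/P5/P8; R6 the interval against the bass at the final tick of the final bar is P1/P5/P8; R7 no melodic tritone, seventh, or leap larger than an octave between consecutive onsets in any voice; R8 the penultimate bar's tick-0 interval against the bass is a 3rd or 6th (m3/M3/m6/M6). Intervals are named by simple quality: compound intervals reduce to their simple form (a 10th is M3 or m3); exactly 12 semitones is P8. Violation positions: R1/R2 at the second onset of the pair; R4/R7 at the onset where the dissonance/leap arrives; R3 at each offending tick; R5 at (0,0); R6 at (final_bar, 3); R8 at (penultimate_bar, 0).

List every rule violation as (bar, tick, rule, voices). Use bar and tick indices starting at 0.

bar 0: v0=G3 v1=G4 downbeat P8
bar 1: v0=A3 v1=A4 downbeat P8
bar 2: v0=G3 v1=D4 downbeat P5
bar 3: v0=B3 v1=G4 downbeat m6
bar 4: v0=D4 v1=B4 downbeat M6
bar 5: v0=C4 v1=G4 downbeat P5
bar 6: v0=F3 v1=G4 downbeat M2
bar 7: v0=G3 v1=G4 downbeat P8
  -> R2 @ bar 1 tick 0 v(0, 1): G3/D4 P5 -> A3/A4 P8 similar
  -> R4 @ bar 1 tick 1 v(0, 1): A3/B4 M2 untreated
  -> R1 @ bar 2 tick 0 v(0, 1): A3/E4 P5 -> G3/D4 P5 similar
  -> R7 @ bar 4 tick 3 v(1,): B4->F4 leap 6st
  -> R4 @ bar 6 tick 0 v(0, 1): F3/G4 M2 untreated
  -> R8 @ bar 6 tick 0 v(0, 1): penult M2 not 3rd/6th
  -> R1 @ bar 7 tick 0 v(0, 1): F3/F4 P8 -> G3/G4 P8 similar

(1, 0, R2, (0, 1))
(1, 1, R4, (0, 1))
(2, 0, R1, (0, 1))
(4, 3, R7, (1,))
(6, 0, R4, (0, 1))
(6, 0, R8, (0, 1))
(7, 0, R1, (0, 1))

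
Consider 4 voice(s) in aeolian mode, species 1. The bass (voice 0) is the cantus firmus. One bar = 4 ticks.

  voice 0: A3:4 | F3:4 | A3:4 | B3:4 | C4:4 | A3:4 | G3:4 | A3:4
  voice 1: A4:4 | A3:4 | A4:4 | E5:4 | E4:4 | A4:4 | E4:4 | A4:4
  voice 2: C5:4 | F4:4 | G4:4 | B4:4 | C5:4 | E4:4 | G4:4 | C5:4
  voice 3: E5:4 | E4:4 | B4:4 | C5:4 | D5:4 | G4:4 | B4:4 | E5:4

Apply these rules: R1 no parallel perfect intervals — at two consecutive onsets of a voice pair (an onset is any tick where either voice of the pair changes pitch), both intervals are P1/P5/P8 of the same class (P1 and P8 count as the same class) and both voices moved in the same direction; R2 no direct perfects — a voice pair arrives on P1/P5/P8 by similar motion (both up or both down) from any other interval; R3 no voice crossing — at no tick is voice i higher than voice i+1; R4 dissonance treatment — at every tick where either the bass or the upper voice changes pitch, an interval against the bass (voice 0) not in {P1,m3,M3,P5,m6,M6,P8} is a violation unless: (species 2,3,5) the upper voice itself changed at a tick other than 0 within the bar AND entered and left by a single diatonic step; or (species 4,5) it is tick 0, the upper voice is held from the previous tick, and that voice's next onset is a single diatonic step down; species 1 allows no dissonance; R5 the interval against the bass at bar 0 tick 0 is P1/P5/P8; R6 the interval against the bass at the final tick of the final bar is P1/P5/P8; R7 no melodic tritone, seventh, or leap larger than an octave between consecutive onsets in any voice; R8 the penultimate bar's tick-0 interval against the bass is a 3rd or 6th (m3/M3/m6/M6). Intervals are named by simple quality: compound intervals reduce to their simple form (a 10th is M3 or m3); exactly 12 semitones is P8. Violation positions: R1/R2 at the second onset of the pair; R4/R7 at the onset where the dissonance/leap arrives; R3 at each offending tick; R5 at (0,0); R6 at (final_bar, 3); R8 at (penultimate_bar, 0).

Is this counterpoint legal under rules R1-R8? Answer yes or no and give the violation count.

bar 0: v0=A3 v1=A4 v2=C5 v3=E5 (P5)
bar 1: v0=F3 v1=A3 v2=F4 v3=E4 (M7)
bar 2: v0=A3 v1=A4 v2=G4 v3=B4 (M2)
bar 3: v0=B3 v1=E5 v2=B4 v3=C5 (m2)
bar 4: v0=C4 v1=E4 v2=C5 v3=D5 (M2)
bar 5: v0=A3 v1=A4 v2=E4 v3=G4 (m7)
bar 6: v0=G3 v1=E4 v2=G4 v3=B4 (M3)
bar 7: v0=A3 v1=A4 v2=C5 v3=E5 (P5)
  R5 @ bar0.0: opens on m3
  R1 @ bar1.0: A4/E5 P5 -> A3/E4 P5 similar
  R2 @ bar1.0: A3/C5 m3 -> F3/F4 P8 similar
  R3 @ bar1.0: F4 above E4
  R4 @ bar1.0: F3/E4 M7 untreated
  R3 @ bar1.1: F4 above E4
  R3 @ bar1.2: F4 above E4
  R3 @ bar1.3: F4 above E4
  R2 @ bar2.0: F3/A3 M3 -> A3/A4 P8 similar
  R3 @ bar2.0: A4 above G4
  R4 @ bar2.0: A3/G4 m7 untreated
  R4 @ bar2.0: A3/B4 M2 untreated
  R3 @ bar2.1: A4 above G4
  R3 @ bar2.2: A4 above G4
  R3 @ bar2.3: A4 above G4
  R2 @ bar3.0: A3/G4 m7 -> B3/B4 P8 similar
  R3 @ bar3.0: E5 above B4
  R4 @ bar3.0: B3/E5 P4 untreated
  R4 @ bar3.0: B3/C5 m2 untreated
  R3 @ bar3.1: E5 above B4
  R3 @ bar3.2: E5 above B4
  R3 @ bar3.3: E5 above B4
  R1 @ bar4.0: B3/B4 P8 -> C4/C5 P8 similar
  R4 @ bar4.0: C4/D5 M2 untreated
  R2 @ bar5.0: C4/C5 P8 -> A3/E4 P5 similar
  R3 @ bar5.0: A4 above E4
  R4 @ bar5.0: A3/G4 m7 untreated
  R3 @ bar5.1: A4 above E4
  R3 @ bar5.2: A4 above E4
  R3 @ bar5.3: A4 above E4
  R8 @ bar6.0: penult P8 not 3rd/6th
  R1 @ bar7.0: E4/B4 P5 -> A4/E5 P5 similar
  R2 @ bar7.0: G3/E4 M6 -> A3/A4 P8 similar
  R2 @ bar7.0: G3/B4 M3 -> A3/E5 P5 similar
  R6 @ bar7.3: closes on m3

No (35 violations)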